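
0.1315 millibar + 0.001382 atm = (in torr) 1.149. Check: 1 millibar = 100 Pa, so 0.1315 millibar = 0.1315 * 100 = 13.15 Pa. 1 atm = 101325 Pa, so 0.001382 atm = 0.001382 * 101325 = 140.03115 Pa. Sum: 13.15 + 140.03115 = 153.18115 Pa. 1 torr = 133.32237 Pa, so 153.18115 Pa = 153.18115 / 133.32237 = 1.1489531 torr ≈ 1.149 torr (4 s.f.).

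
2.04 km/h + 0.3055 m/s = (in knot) 1.695. Check: 1 km/h = 0.27777778 m/s, so 2.04 km/h = 2.04 * 0.27777778 = 0.56666667 m/s. 0.3055 m/s is already in m/s. Sum: 0.56666667 + 0.3055 = 0.87216667 m/s. 1 knot = 0.51444444 m/s, so 0.87216667 m/s = 0.87216667 / 0.51444444 = 1.6953564 knot ≈ 1.695 knot (4 s.f.).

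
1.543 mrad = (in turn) 0.0002456. Check: 1 mrad = 0.001 rad, so 1.543 mrad = 1.543 * 0.001 = 0.001543 rad. 1 turn = 6.2831853 rad, so 0.001543 rad = 0.001543 / 6.2831853 = 0.00024557608 turn ≈ 0.0002456 turn (4 s.f.).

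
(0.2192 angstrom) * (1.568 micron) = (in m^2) 3.437e-17. Check: 1 angstrom = 1e-10 m, so 0.2192 angstrom = 0.2192 * 1e-10 = 2.192e-11 m. 1 micron = 1e-06 m, so 1.568 micron = 1.568 * 1e-06 = 1.568e-06 m. Combine: 2.192e-11 m * 1.568e-06 m = 3.437056e-17 m^2. Result: 3.437056e-17 m^2 ≈ 3.437e-17 m^2 (4 s.f.).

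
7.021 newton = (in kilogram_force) 0.7159. Check: 7.021 newton = 7.021 N. 1 kilogram_force = 9.80665 N, so 7.021 N = 7.021 / 9.80665 = 0.71594275 kilogram_force ≈ 0.7159 kilogram_force (4 s.f.).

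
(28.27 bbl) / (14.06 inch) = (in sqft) 1 bbl = 0.15898729 m^3, so 28.27 bbl = 28.27 * 0.15898729 = 4.4945708 m^3. 1 inch = 0.0254 m, so 14.06 inch = 14.06 * 0.0254 = 0.357124 m. Combine: 4.4945708 m^3 / 0.357124 m = 12.585463 m^2. 1 sqft = 0.09290304 m^2, so 12.585463 m^2 = 12.585463 / 0.09290304 = 135.46879 sqft ≈ 135.5 sqft (4 s.f.). Final answer: 135.5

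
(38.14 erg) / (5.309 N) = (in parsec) 2.328e-23. Check: 1 erg = 1e-07 J, so 38.14 erg = 38.14 * 1e-07 = 3.814e-06 J. 5.309 N is already in N. Combine: 3.814e-06 J / 5.309 N = 7.1840271e-07 m. 1 parsec = 3.0856776e+16 m, so 7.1840271e-07 m = 7.1840271e-07 / 3.0856776e+16 = 2.3281846e-23 parsec ≈ 2.328e-23 parsec (4 s.f.).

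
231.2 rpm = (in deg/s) 1 rpm = 0.10471976 rad/s, so 231.2 rpm = 231.2 * 0.10471976 = 24.211207 rad/s. 1 deg/s = 0.017453293 rad/s, so 24.211207 rad/s = 24.211207 / 0.017453293 = 1387.2 deg/s ≈ 1387 deg/s (4 s.f.). Final answer: 1387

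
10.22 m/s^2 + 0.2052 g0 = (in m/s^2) 12.23. Check: 10.22 m/s^2 is already in m/s^2. 1 g0 = 9.80665 m/s^2, so 0.2052 g0 = 0.2052 * 9.80665 = 2.0123246 m/s^2. Sum: 10.22 + 2.0123246 = 12.232325 m/s^2. Result: 12.232325 m/s^2 ≈ 12.23 m/s^2 (4 s.f.).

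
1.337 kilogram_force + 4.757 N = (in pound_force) 4.017. Check: 1 kilogram_force = 9.80665 N, so 1.337 kilogram_force = 1.337 * 9.80665 = 13.111491 N. 4.757 N is already in N. Sum: 13.111491 + 4.757 = 17.868491 N. 1 pound_force = 4.4482216 N, so 17.868491 N = 17.868491 / 4.4482216 = 4.0169966 pound_force ≈ 4.017 pound_force (4 s.f.).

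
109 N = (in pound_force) 24.5. Check: 1 pound_force = 4.4482216 N, so 109 N = 109 / 4.4482216 = 24.504175 pound_force ≈ 24.5 pound_force (4 s.f.).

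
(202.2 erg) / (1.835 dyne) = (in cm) 1 erg = 1e-07 J, so 202.2 erg = 202.2 * 1e-07 = 2.022e-05 J. 1 dyne = 1e-05 N, so 1.835 dyne = 1.835 * 1e-05 = 1.835e-05 N. Combine: 2.022e-05 J / 1.835e-05 N = 1.1019074 m. 1 cm = 0.01 m, so 1.1019074 m = 1.1019074 / 0.01 = 110.19074 cm ≈ 110.2 cm (4 s.f.). Final answer: 110.2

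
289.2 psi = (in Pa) 1.994e+06. Check: 1 psi = 6894.7573 Pa, so 289.2 psi = 289.2 * 6894.7573 = 1993963.8 Pa. Result: 1993963.8 Pa ≈ 1.994e+06 Pa (4 s.f.).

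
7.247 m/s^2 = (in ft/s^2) 23.78. Check: 1 ft/s^2 = 0.3048 m/s^2, so 7.247 m/s^2 = 7.247 / 0.3048 = 23.776247 ft/s^2 ≈ 23.78 ft/s^2 (4 s.f.).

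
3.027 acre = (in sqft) 1.319e+05. Check: 1 acre = 4046.8564 m^2, so 3.027 acre = 3.027 * 4046.8564 = 12249.834 m^2. 1 sqft = 0.09290304 m^2, so 12249.834 m^2 = 12249.834 / 0.09290304 = 131856.12 sqft ≈ 1.319e+05 sqft (4 s.f.).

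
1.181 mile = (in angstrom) 1 mile = 1609.344 m, so 1.181 mile = 1.181 * 1609.344 = 1900.6353 m. 1 angstrom = 1e-10 m, so 1900.6353 m = 1900.6353 / 1e-10 = 1.9006353e+13 angstrom ≈ 1.901e+13 angstrom (4 s.f.). Final answer: 1.901e+13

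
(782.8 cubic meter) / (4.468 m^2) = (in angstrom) 1.752e+12. Check: 782.8 cubic meter = 782.8 m^3. 4.468 m^2 is already in m^2. Combine: 782.8 m^3 / 4.468 m^2 = 175.20143 m. 1 angstrom = 1e-10 m, so 175.20143 m = 175.20143 / 1e-10 = 1.7520143e+12 angstrom ≈ 1.752e+12 angstrom (4 s.f.).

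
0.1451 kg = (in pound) 1 pound = 0.45359237 kg, so 0.1451 kg = 0.1451 / 0.45359237 = 0.31989074 pound ≈ 0.3199 pound (4 s.f.). Final answer: 0.3199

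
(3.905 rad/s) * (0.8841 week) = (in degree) 1.196e+08. Check: 3.905 rad/s is already in rad/s. 1 week = 604800 s, so 0.8841 week = 0.8841 * 604800 = 534703.68 s. Combine: 3.905 rad/s * 534703.68 s = 2088017.9 rad. 1 degree = 0.017453293 rad, so 2088017.9 rad = 2088017.9 / 0.017453293 = 1.1963461e+08 degree ≈ 1.196e+08 degree (4 s.f.).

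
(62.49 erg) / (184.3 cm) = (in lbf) 1 erg = 1e-07 J, so 62.49 erg = 62.49 * 1e-07 = 6.249e-06 J. 1 cm = 0.01 m, so 184.3 cm = 184.3 * 0.01 = 1.843 m. Combine: 6.249e-06 J / 1.843 m = 3.3906674e-06 N. 1 lbf = 4.4482216 N, so 3.3906674e-06 N = 3.3906674e-06 / 4.4482216 = 7.6225235e-07 lbf ≈ 7.623e-07 lbf (4 s.f.). Final answer: 7.623e-07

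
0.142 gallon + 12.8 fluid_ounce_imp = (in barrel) 1 gallon = 0.0037854118 m^3, so 0.142 gallon = 0.142 * 0.0037854118 = 0.00053752847 m^3. 1 fluid_ounce_imp = 2.8413063e-05 m^3, so 12.8 fluid_ounce_imp = 12.8 * 2.8413063e-05 = 0.0003636872 m^3. Sum: 0.00053752847 + 0.0003636872 = 0.00090121567 m^3. 1 barrel = 0.15898729 m^3, so 0.00090121567 m^3 = 0.00090121567 / 0.15898729 = 0.005668476 barrel ≈ 0.005668 barrel (4 s.f.). Final answer: 0.005668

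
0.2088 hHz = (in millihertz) 2.088e+04. Check: 1 hHz = 100 Hz, so 0.2088 hHz = 0.2088 * 100 = 20.88 Hz. 1 millihertz = 0.001 Hz, so 20.88 Hz = 20.88 / 0.001 = 20880 millihertz ≈ 2.088e+04 millihertz (4 s.f.).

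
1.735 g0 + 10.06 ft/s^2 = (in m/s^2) 1 g0 = 9.80665 m/s^2, so 1.735 g0 = 1.735 * 9.80665 = 17.014538 m/s^2. 1 ft/s^2 = 0.3048 m/s^2, so 10.06 ft/s^2 = 10.06 * 0.3048 = 3.066288 m/s^2. Sum: 17.014538 + 3.066288 = 20.080826 m/s^2. Result: 20.080826 m/s^2 ≈ 20.08 m/s^2 (4 s.f.). Final answer: 20.08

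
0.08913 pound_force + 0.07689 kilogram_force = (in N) 1.151. Check: 1 pound_force = 4.4482216 N, so 0.08913 pound_force = 0.08913 * 4.4482216 = 0.39646999 N. 1 kilogram_force = 9.80665 N, so 0.07689 kilogram_force = 0.07689 * 9.80665 = 0.75403332 N. Sum: 0.39646999 + 0.75403332 = 1.1505033 N. Result: 1.1505033 N ≈ 1.151 N (4 s.f.).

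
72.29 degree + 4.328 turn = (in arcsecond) 1 degree = 0.017453293 rad, so 72.29 degree = 72.29 * 0.017453293 = 1.2616985 rad. 1 turn = 6.2831853 rad, so 4.328 turn = 4.328 * 6.2831853 = 27.193626 rad. Sum: 1.2616985 + 27.193626 = 28.455325 rad. 1 arcsecond = 4.8481368e-06 rad, so 28.455325 rad = 28.455325 / 4.8481368e-06 = 5869332 arcsecond ≈ 5.869e+06 arcsecond (4 s.f.). Final answer: 5.869e+06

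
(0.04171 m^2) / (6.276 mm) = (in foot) 0.04171 m^2 is already in m^2. 1 mm = 0.001 m, so 6.276 mm = 6.276 * 0.001 = 0.006276 m. Combine: 0.04171 m^2 / 0.006276 m = 6.6459528 m. 1 foot = 0.3048 m, so 6.6459528 m = 6.6459528 / 0.3048 = 21.804307 foot ≈ 21.8 foot (4 s.f.). Final answer: 21.8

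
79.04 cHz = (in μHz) 1 cHz = 0.01 Hz, so 79.04 cHz = 79.04 * 0.01 = 0.7904 Hz. 1 μHz = 1e-06 Hz, so 0.7904 Hz = 0.7904 / 1e-06 = 790400 μHz ≈ 7.904e+05 μHz (4 s.f.). Final answer: 7.904e+05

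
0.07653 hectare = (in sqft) 8238. Check: 1 hectare = 10000 m^2, so 0.07653 hectare = 0.07653 * 10000 = 765.3 m^2. 1 sqft = 0.09290304 m^2, so 765.3 m^2 = 765.3 / 0.09290304 = 8237.6206 sqft ≈ 8238 sqft (4 s.f.).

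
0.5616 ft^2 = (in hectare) 1 ft^2 = 0.09290304 m^2, so 0.5616 ft^2 = 0.5616 * 0.09290304 = 0.052174347 m^2. 1 hectare = 10000 m^2, so 0.052174347 m^2 = 0.052174347 / 10000 = 5.2174347e-06 hectare ≈ 5.217e-06 hectare (4 s.f.). Final answer: 5.217e-06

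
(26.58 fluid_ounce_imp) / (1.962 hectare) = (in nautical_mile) 1 fluid_ounce_imp = 2.8413063e-05 m^3, so 26.58 fluid_ounce_imp = 26.58 * 2.8413063e-05 = 0.0007552192 m^3. 1 hectare = 10000 m^2, so 1.962 hectare = 1.962 * 10000 = 19620 m^2. Combine: 0.0007552192 m^3 / 19620 m^2 = 3.8492314e-08 m. 1 nautical_mile = 1852 m, so 3.8492314e-08 m = 3.8492314e-08 / 1852 = 2.0784187e-11 nautical_mile ≈ 2.078e-11 nautical_mile (4 s.f.). Final answer: 2.078e-11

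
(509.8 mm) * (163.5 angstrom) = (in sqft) 1 mm = 0.001 m, so 509.8 mm = 509.8 * 0.001 = 0.5098 m. 1 angstrom = 1e-10 m, so 163.5 angstrom = 163.5 * 1e-10 = 1.635e-08 m. Combine: 0.5098 m * 1.635e-08 m = 8.33523e-09 m^2. 1 sqft = 0.09290304 m^2, so 8.33523e-09 m^2 = 8.33523e-09 / 0.09290304 = 8.9719669e-08 sqft ≈ 8.972e-08 sqft (4 s.f.). Final answer: 8.972e-08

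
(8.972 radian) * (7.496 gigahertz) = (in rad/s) 8.972 radian = 8.972 rad. 1 gigahertz = 1e+09 Hz, so 7.496 gigahertz = 7.496 * 1e+09 = 7.496e+09 Hz. Combine: 8.972 rad * 7.496e+09 Hz = 6.7254112e+10 rad/s. Result: 6.7254112e+10 rad/s ≈ 6.725e+10 rad/s (4 s.f.). Final answer: 6.725e+10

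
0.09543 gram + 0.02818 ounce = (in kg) 0.0008943. Check: 1 gram = 0.001 kg, so 0.09543 gram = 0.09543 * 0.001 = 9.543e-05 kg. 1 ounce = 0.028349523 kg, so 0.02818 ounce = 0.02818 * 0.028349523 = 0.00079888956 kg. Sum: 9.543e-05 + 0.00079888956 = 0.00089431956 kg. Result: 0.00089431956 kg ≈ 0.0008943 kg (4 s.f.).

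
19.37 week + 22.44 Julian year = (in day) 1 week = 604800 s, so 19.37 week = 19.37 * 604800 = 11714976 s. 1 Julian year = 31557600 s, so 22.44 Julian year = 22.44 * 31557600 = 7.0815254e+08 s. Sum: 11714976 + 7.0815254e+08 = 7.1986752e+08 s. 1 day = 86400 s, so 7.1986752e+08 s = 7.1986752e+08 / 86400 = 8331.8 day ≈ 8332 day (4 s.f.). Final answer: 8332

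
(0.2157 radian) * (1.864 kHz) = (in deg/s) 2.304e+04. Check: 0.2157 radian = 0.2157 rad. 1 kHz = 1000 Hz, so 1.864 kHz = 1.864 * 1000 = 1864 Hz. Combine: 0.2157 rad * 1864 Hz = 402.0648 rad/s. 1 deg/s = 0.017453293 rad/s, so 402.0648 rad/s = 402.0648 / 0.017453293 = 23036.616 deg/s ≈ 2.304e+04 deg/s (4 s.f.).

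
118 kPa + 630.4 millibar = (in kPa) 181. Check: 1 kPa = 1000 Pa, so 118 kPa = 118 * 1000 = 118000 Pa. 1 millibar = 100 Pa, so 630.4 millibar = 630.4 * 100 = 63040 Pa. Sum: 118000 + 63040 = 181040 Pa. 1 kPa = 1000 Pa, so 181040 Pa = 181040 / 1000 = 181.04 kPa ≈ 181 kPa (4 s.f.).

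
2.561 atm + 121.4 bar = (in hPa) 1 atm = 101325 Pa, so 2.561 atm = 2.561 * 101325 = 259493.32 Pa. 1 bar = 100000 Pa, so 121.4 bar = 121.4 * 100000 = 12140000 Pa. Sum: 259493.32 + 12140000 = 12399493 Pa. 1 hPa = 100 Pa, so 12399493 Pa = 12399493 / 100 = 123994.93 hPa ≈ 1.24e+05 hPa (4 s.f.). Final answer: 1.24e+05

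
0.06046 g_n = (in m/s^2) 0.5929. Check: 1 g_n = 9.80665 m/s^2, so 0.06046 g_n = 0.06046 * 9.80665 = 0.59291006 m/s^2. Result: 0.59291006 m/s^2 ≈ 0.5929 m/s^2 (4 s.f.).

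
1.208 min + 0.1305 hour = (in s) 542.3. Check: 1 min = 60 s, so 1.208 min = 1.208 * 60 = 72.48 s. 1 hour = 3600 s, so 0.1305 hour = 0.1305 * 3600 = 469.8 s. Sum: 72.48 + 469.8 = 542.28 s. Result: 542.28 s ≈ 542.3 s (4 s.f.).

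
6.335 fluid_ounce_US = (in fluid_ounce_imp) 6.594. Check: 1 fluid_ounce_US = 2.957353e-05 m^3, so 6.335 fluid_ounce_US = 6.335 * 2.957353e-05 = 0.00018734831 m^3. 1 fluid_ounce_imp = 2.8413063e-05 m^3, so 0.00018734831 m^3 = 0.00018734831 / 2.8413063e-05 = 6.5937387 fluid_ounce_imp ≈ 6.594 fluid_ounce_imp (4 s.f.).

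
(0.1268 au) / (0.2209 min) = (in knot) 2.782e+09. Check: 1 au = 1.4959787e+11 m, so 0.1268 au = 0.1268 * 1.4959787e+11 = 1.896901e+10 m. 1 min = 60 s, so 0.2209 min = 0.2209 * 60 = 13.254 s. Combine: 1.896901e+10 m / 13.254 s = 1.4311913e+09 m/s. 1 knot = 0.51444444 m/s, so 1.4311913e+09 m/s = 1.4311913e+09 / 0.51444444 = 2.7820134e+09 knot ≈ 2.782e+09 knot (4 s.f.).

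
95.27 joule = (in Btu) 0.0903. Check: 95.27 joule = 95.27 J. 1 Btu = 1055.0559 J, so 95.27 J = 95.27 / 1055.0559 = 0.090298537 Btu ≈ 0.0903 Btu (4 s.f.).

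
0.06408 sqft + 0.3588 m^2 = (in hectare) 1 sqft = 0.09290304 m^2, so 0.06408 sqft = 0.06408 * 0.09290304 = 0.0059532268 m^2. 0.3588 m^2 is already in m^2. Sum: 0.0059532268 + 0.3588 = 0.36475323 m^2. 1 hectare = 10000 m^2, so 0.36475323 m^2 = 0.36475323 / 10000 = 3.6475323e-05 hectare ≈ 3.648e-05 hectare (4 s.f.). Final answer: 3.648e-05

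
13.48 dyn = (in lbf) 3.03e-05. Check: 1 dyn = 1e-05 N, so 13.48 dyn = 13.48 * 1e-05 = 0.0001348 N. 1 lbf = 4.4482216 N, so 0.0001348 N = 0.0001348 / 4.4482216 = 3.0304246e-05 lbf ≈ 3.03e-05 lbf (4 s.f.).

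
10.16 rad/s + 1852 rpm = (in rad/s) 10.16 rad/s is already in rad/s. 1 rpm = 0.10471976 rad/s, so 1852 rpm = 1852 * 0.10471976 = 193.94099 rad/s. Sum: 10.16 + 193.94099 = 204.10099 rad/s. Result: 204.10099 rad/s ≈ 204.1 rad/s (4 s.f.). Final answer: 204.1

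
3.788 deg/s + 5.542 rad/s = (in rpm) 1 deg/s = 0.017453293 rad/s, so 3.788 deg/s = 3.788 * 0.017453293 = 0.066113072 rad/s. 5.542 rad/s is already in rad/s. Sum: 0.066113072 + 5.542 = 5.6081131 rad/s. 1 rpm = 0.10471976 rad/s, so 5.6081131 rad/s = 5.6081131 / 0.10471976 = 53.553535 rpm ≈ 53.55 rpm (4 s.f.). Final answer: 53.55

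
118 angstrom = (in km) 1 angstrom = 1e-10 m, so 118 angstrom = 118 * 1e-10 = 1.18e-08 m. 1 km = 1000 m, so 1.18e-08 m = 1.18e-08 / 1000 = 1.18e-11 km. Final answer: 1.18e-11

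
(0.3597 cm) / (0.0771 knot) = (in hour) 1 cm = 0.01 m, so 0.3597 cm = 0.3597 * 0.01 = 0.003597 m. 1 knot = 0.51444444 m/s, so 0.0771 knot = 0.0771 * 0.51444444 = 0.039663667 m/s. Combine: 0.003597 m / 0.039663667 m/s = 0.090687531 s. 1 hour = 3600 s, so 0.090687531 s = 0.090687531 / 3600 = 2.5190981e-05 hour ≈ 2.519e-05 hour (4 s.f.). Final answer: 2.519e-05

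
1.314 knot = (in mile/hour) 1 knot = 0.51444444 m/s, so 1.314 knot = 1.314 * 0.51444444 = 0.67598 m/s. 1 mile/hour = 0.44704 m/s, so 0.67598 m/s = 0.67598 / 0.44704 = 1.5121242 mile/hour ≈ 1.512 mile/hour (4 s.f.). Final answer: 1.512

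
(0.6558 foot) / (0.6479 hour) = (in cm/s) 0.00857. Check: 1 foot = 0.3048 m, so 0.6558 foot = 0.6558 * 0.3048 = 0.19988784 m. 1 hour = 3600 s, so 0.6479 hour = 0.6479 * 3600 = 2332.44 s. Combine: 0.19988784 m / 2332.44 s = 8.5699028e-05 m/s. 1 cm/s = 0.01 m/s, so 8.5699028e-05 m/s = 8.5699028e-05 / 0.01 = 0.0085699028 cm/s ≈ 0.00857 cm/s (4 s.f.).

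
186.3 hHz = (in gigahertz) 1.863e-05. Check: 1 hHz = 100 Hz, so 186.3 hHz = 186.3 * 100 = 18630 Hz. 1 gigahertz = 1e+09 Hz, so 18630 Hz = 18630 / 1e+09 = 1.863e-05 gigahertz.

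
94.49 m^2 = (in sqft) 1 sqft = 0.09290304 m^2, so 94.49 m^2 = 94.49 / 0.09290304 = 1017.0819 sqft ≈ 1017 sqft (4 s.f.). Final answer: 1017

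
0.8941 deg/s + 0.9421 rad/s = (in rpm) 1 deg/s = 0.017453293 rad/s, so 0.8941 deg/s = 0.8941 * 0.017453293 = 0.015604989 rad/s. 0.9421 rad/s is already in rad/s. Sum: 0.015604989 + 0.9421 = 0.95770499 rad/s. 1 rpm = 0.10471976 rad/s, so 0.95770499 rad/s = 0.95770499 / 0.10471976 = 9.145409 rpm ≈ 9.145 rpm (4 s.f.). Final answer: 9.145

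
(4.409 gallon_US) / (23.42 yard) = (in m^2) 1 gallon_US = 0.0037854118 m^3, so 4.409 gallon_US = 4.409 * 0.0037854118 = 0.016689881 m^3. 1 yard = 0.9144 m, so 23.42 yard = 23.42 * 0.9144 = 21.415248 m. Combine: 0.016689881 m^3 / 21.415248 m = 0.00077934566 m^2. Result: 0.00077934566 m^2 ≈ 0.0007793 m^2 (4 s.f.). Final answer: 0.0007793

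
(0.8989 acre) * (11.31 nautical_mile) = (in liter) 7.62e+10. Check: 1 acre = 4046.8564 m^2, so 0.8989 acre = 0.8989 * 4046.8564 = 3637.7192 m^2. 1 nautical_mile = 1852 m, so 11.31 nautical_mile = 11.31 * 1852 = 20946.12 m. Combine: 3637.7192 m^2 * 20946.12 m = 76196104 m^3. 1 liter = 0.001 m^3, so 76196104 m^3 = 76196104 / 0.001 = 7.6196104e+10 liter ≈ 7.62e+10 liter (4 s.f.).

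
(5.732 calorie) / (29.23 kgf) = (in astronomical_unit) 1 calorie = 4.184 J, so 5.732 calorie = 5.732 * 4.184 = 23.982688 J. 1 kgf = 9.80665 N, so 29.23 kgf = 29.23 * 9.80665 = 286.64838 N. Combine: 23.982688 J / 286.64838 N = 0.083665877 m. 1 astronomical_unit = 1.4959787e+11 m, so 0.083665877 m = 0.083665877 / 1.4959787e+11 = 5.5927184e-13 astronomical_unit ≈ 5.593e-13 astronomical_unit (4 s.f.). Final answer: 5.593e-13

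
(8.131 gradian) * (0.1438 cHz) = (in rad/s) 0.0001837. Check: 1 gradian = 0.015707963 rad, so 8.131 gradian = 8.131 * 0.015707963 = 0.12772145 rad. 1 cHz = 0.01 Hz, so 0.1438 cHz = 0.1438 * 0.01 = 0.001438 Hz. Combine: 0.12772145 rad * 0.001438 Hz = 0.00018366344 rad/s. Result: 0.00018366344 rad/s ≈ 0.0001837 rad/s (4 s.f.).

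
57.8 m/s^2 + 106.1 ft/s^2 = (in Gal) 57.8 m/s^2 is already in m/s^2. 1 ft/s^2 = 0.3048 m/s^2, so 106.1 ft/s^2 = 106.1 * 0.3048 = 32.33928 m/s^2. Sum: 57.8 + 32.33928 = 90.13928 m/s^2. 1 Gal = 0.01 m/s^2, so 90.13928 m/s^2 = 90.13928 / 0.01 = 9013.928 Gal ≈ 9014 Gal (4 s.f.). Final answer: 9014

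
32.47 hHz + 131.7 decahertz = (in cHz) 1 hHz = 100 Hz, so 32.47 hHz = 32.47 * 100 = 3247 Hz. 1 decahertz = 10 Hz, so 131.7 decahertz = 131.7 * 10 = 1317 Hz. Sum: 3247 + 1317 = 4564 Hz. 1 cHz = 0.01 Hz, so 4564 Hz = 4564 / 0.01 = 456400 cHz ≈ 4.564e+05 cHz (4 s.f.). Final answer: 4.564e+05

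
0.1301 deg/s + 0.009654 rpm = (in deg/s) 0.188. Check: 1 deg/s = 0.017453293 rad/s, so 0.1301 deg/s = 0.1301 * 0.017453293 = 0.0022706734 rad/s. 1 rpm = 0.10471976 rad/s, so 0.009654 rpm = 0.009654 * 0.10471976 = 0.0010109645 rad/s. Sum: 0.0022706734 + 0.0010109645 = 0.0032816379 rad/s. 1 deg/s = 0.017453293 rad/s, so 0.0032816379 rad/s = 0.0032816379 / 0.017453293 = 0.188024 deg/s ≈ 0.188 deg/s (4 s.f.).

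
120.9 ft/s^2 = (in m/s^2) 36.85. Check: 1 ft/s^2 = 0.3048 m/s^2, so 120.9 ft/s^2 = 120.9 * 0.3048 = 36.85032 m/s^2. Result: 36.85032 m/s^2 ≈ 36.85 m/s^2 (4 s.f.).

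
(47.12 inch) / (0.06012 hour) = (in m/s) 1 inch = 0.0254 m, so 47.12 inch = 47.12 * 0.0254 = 1.196848 m. 1 hour = 3600 s, so 0.06012 hour = 0.06012 * 3600 = 216.432 s. Combine: 1.196848 m / 216.432 s = 0.0055299032 m/s. Result: 0.0055299032 m/s ≈ 0.00553 m/s (4 s.f.). Final answer: 0.00553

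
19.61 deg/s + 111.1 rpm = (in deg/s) 1 deg/s = 0.017453293 rad/s, so 19.61 deg/s = 19.61 * 0.017453293 = 0.34225907 rad/s. 1 rpm = 0.10471976 rad/s, so 111.1 rpm = 111.1 * 0.10471976 = 11.634365 rad/s. Sum: 0.34225907 + 11.634365 = 11.976624 rad/s. 1 deg/s = 0.017453293 rad/s, so 11.976624 rad/s = 11.976624 / 0.017453293 = 686.21 deg/s ≈ 686.2 deg/s (4 s.f.). Final answer: 686.2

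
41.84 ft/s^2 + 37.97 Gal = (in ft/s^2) 1 ft/s^2 = 0.3048 m/s^2, so 41.84 ft/s^2 = 41.84 * 0.3048 = 12.752832 m/s^2. 1 Gal = 0.01 m/s^2, so 37.97 Gal = 37.97 * 0.01 = 0.3797 m/s^2. Sum: 12.752832 + 0.3797 = 13.132532 m/s^2. 1 ft/s^2 = 0.3048 m/s^2, so 13.132532 m/s^2 = 13.132532 / 0.3048 = 43.085735 ft/s^2 ≈ 43.09 ft/s^2 (4 s.f.). Final answer: 43.09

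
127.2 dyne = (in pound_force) 0.000286. Check: 1 dyne = 1e-05 N, so 127.2 dyne = 127.2 * 1e-05 = 0.001272 N. 1 pound_force = 4.4482216 N, so 0.001272 N = 0.001272 / 4.4482216 = 0.00028595698 pound_force ≈ 0.000286 pound_force (4 s.f.).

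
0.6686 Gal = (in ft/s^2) 1 Gal = 0.01 m/s^2, so 0.6686 Gal = 0.6686 * 0.01 = 0.006686 m/s^2. 1 ft/s^2 = 0.3048 m/s^2, so 0.006686 m/s^2 = 0.006686 / 0.3048 = 0.021935696 ft/s^2 ≈ 0.02194 ft/s^2 (4 s.f.). Final answer: 0.02194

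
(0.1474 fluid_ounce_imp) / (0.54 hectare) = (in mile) 1 fluid_ounce_imp = 2.8413063e-05 m^3, so 0.1474 fluid_ounce_imp = 0.1474 * 2.8413063e-05 = 4.1880854e-06 m^3. 1 hectare = 10000 m^2, so 0.54 hectare = 0.54 * 10000 = 5400 m^2. Combine: 4.1880854e-06 m^3 / 5400 m^2 = 7.7557137e-10 m. 1 mile = 1609.344 m, so 7.7557137e-10 m = 7.7557137e-10 / 1609.344 = 4.8191771e-13 mile ≈ 4.819e-13 mile (4 s.f.). Final answer: 4.819e-13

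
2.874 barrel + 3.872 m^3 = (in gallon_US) 1 barrel = 0.15898729 m^3, so 2.874 barrel = 2.874 * 0.15898729 = 0.45692949 m^3. 3.872 m^3 is already in m^3. Sum: 0.45692949 + 3.872 = 4.3289295 m^3. 1 gallon_US = 0.0037854118 m^3, so 4.3289295 m^3 = 4.3289295 / 0.0037854118 = 1143.5822 gallon_US ≈ 1144 gallon_US (4 s.f.). Final answer: 1144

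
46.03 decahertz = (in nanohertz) 1 decahertz = 10 Hz, so 46.03 decahertz = 46.03 * 10 = 460.3 Hz. 1 nanohertz = 1e-09 Hz, so 460.3 Hz = 460.3 / 1e-09 = 4.603e+11 nanohertz. Final answer: 4.603e+11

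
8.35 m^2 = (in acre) 0.002063. Check: 1 acre = 4046.8564 m^2, so 8.35 m^2 = 8.35 / 4046.8564 = 0.0020633299 acre ≈ 0.002063 acre (4 s.f.).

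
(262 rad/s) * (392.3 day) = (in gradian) 262 rad/s is already in rad/s. 1 day = 86400 s, so 392.3 day = 392.3 * 86400 = 33894720 s. Combine: 262 rad/s * 33894720 s = 8.8804166e+09 rad. 1 gradian = 0.015707963 rad, so 8.8804166e+09 rad = 8.8804166e+09 / 0.015707963 = 5.6534488e+11 gradian ≈ 5.653e+11 gradian (4 s.f.). Final answer: 5.653e+11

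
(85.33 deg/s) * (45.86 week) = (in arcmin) 1 deg/s = 0.017453293 rad/s, so 85.33 deg/s = 85.33 * 0.017453293 = 1.4892895 rad/s. 1 week = 604800 s, so 45.86 week = 45.86 * 604800 = 27736128 s. Combine: 1.4892895 rad/s * 27736128 s = 41307123 rad. 1 arcmin = 0.00029088821 rad, so 41307123 rad = 41307123 / 0.00029088821 = 1.4200343e+11 arcmin ≈ 1.42e+11 arcmin (4 s.f.). Final answer: 1.42e+11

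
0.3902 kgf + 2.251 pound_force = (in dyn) 1.384e+06. Check: 1 kgf = 9.80665 N, so 0.3902 kgf = 0.3902 * 9.80665 = 3.8265548 N. 1 pound_force = 4.4482216 N, so 2.251 pound_force = 2.251 * 4.4482216 = 10.012947 N. Sum: 3.8265548 + 10.012947 = 13.839502 N. 1 dyn = 1e-05 N, so 13.839502 N = 13.839502 / 1e-05 = 1383950.2 dyn ≈ 1.384e+06 dyn (4 s.f.).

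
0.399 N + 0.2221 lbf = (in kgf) 0.399 N is already in N. 1 lbf = 4.4482216 N, so 0.2221 lbf = 0.2221 * 4.4482216 = 0.98795002 N. Sum: 0.399 + 0.98795002 = 1.38695 N. 1 kgf = 9.80665 N, so 1.38695 N = 1.38695 / 9.80665 = 0.14142954 kgf ≈ 0.1414 kgf (4 s.f.). Final answer: 0.1414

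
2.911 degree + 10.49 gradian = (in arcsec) 4.447e+04. Check: 1 degree = 0.017453293 rad, so 2.911 degree = 2.911 * 0.017453293 = 0.050806535 rad. 1 gradian = 0.015707963 rad, so 10.49 gradian = 10.49 * 0.015707963 = 0.16477653 rad. Sum: 0.050806535 + 0.16477653 = 0.21558307 rad. 1 arcsec = 4.8481368e-06 rad, so 0.21558307 rad = 0.21558307 / 4.8481368e-06 = 44467.2 arcsec ≈ 4.447e+04 arcsec (4 s.f.).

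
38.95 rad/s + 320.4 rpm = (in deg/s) 38.95 rad/s is already in rad/s. 1 rpm = 0.10471976 rad/s, so 320.4 rpm = 320.4 * 0.10471976 = 33.55221 rad/s. Sum: 38.95 + 33.55221 = 72.50221 rad/s. 1 deg/s = 0.017453293 rad/s, so 72.50221 rad/s = 72.50221 / 0.017453293 = 4154.0706 deg/s ≈ 4154 deg/s (4 s.f.). Final answer: 4154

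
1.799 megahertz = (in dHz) 1 megahertz = 1000000 Hz, so 1.799 megahertz = 1.799 * 1000000 = 1799000 Hz. 1 dHz = 0.1 Hz, so 1799000 Hz = 1799000 / 0.1 = 17990000 dHz ≈ 1.799e+07 dHz (4 s.f.). Final answer: 1.799e+07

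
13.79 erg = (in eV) 8.607e+12. Check: 1 erg = 1e-07 J, so 13.79 erg = 13.79 * 1e-07 = 1.379e-06 J. 1 eV = 1.6021766e-19 J, so 1.379e-06 J = 1.379e-06 / 1.6021766e-19 = 8.607041e+12 eV ≈ 8.607e+12 eV (4 s.f.).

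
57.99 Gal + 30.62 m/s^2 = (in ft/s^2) 102.4. Check: 1 Gal = 0.01 m/s^2, so 57.99 Gal = 57.99 * 0.01 = 0.5799 m/s^2. 30.62 m/s^2 is already in m/s^2. Sum: 0.5799 + 30.62 = 31.1999 m/s^2. 1 ft/s^2 = 0.3048 m/s^2, so 31.1999 m/s^2 = 31.1999 / 0.3048 = 102.36188 ft/s^2 ≈ 102.4 ft/s^2 (4 s.f.).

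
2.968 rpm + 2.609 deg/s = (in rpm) 1 rpm = 0.10471976 rad/s, so 2.968 rpm = 2.968 * 0.10471976 = 0.31080823 rad/s. 1 deg/s = 0.017453293 rad/s, so 2.609 deg/s = 2.609 * 0.017453293 = 0.04553564 rad/s. Sum: 0.31080823 + 0.04553564 = 0.35634387 rad/s. 1 rpm = 0.10471976 rad/s, so 0.35634387 rad/s = 0.35634387 / 0.10471976 = 3.4028333 rpm ≈ 3.403 rpm (4 s.f.). Final answer: 3.403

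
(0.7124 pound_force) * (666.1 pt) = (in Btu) 1 pound_force = 4.4482216 N, so 0.7124 pound_force = 0.7124 * 4.4482216 = 3.1689131 N. 1 pt = 0.00035277778 m, so 666.1 pt = 666.1 * 0.00035277778 = 0.23498528 m. Combine: 3.1689131 N * 0.23498528 m = 0.74464792 J. 1 Btu = 1055.0559 J, so 0.74464792 J = 0.74464792 / 1055.0559 = 0.00070579005 Btu ≈ 0.0007058 Btu (4 s.f.). Final answer: 0.0007058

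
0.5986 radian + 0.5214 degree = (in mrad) 607.7. Check: 0.5986 radian = 0.5986 rad. 1 degree = 0.017453293 rad, so 0.5214 degree = 0.5214 * 0.017453293 = 0.0091001467 rad. Sum: 0.5986 + 0.0091001467 = 0.60770015 rad. 1 mrad = 0.001 rad, so 0.60770015 rad = 0.60770015 / 0.001 = 607.70015 mrad ≈ 607.7 mrad (4 s.f.).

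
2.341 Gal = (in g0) 0.002387. Check: 1 Gal = 0.01 m/s^2, so 2.341 Gal = 2.341 * 0.01 = 0.02341 m/s^2. 1 g0 = 9.80665 m/s^2, so 0.02341 m/s^2 = 0.02341 / 9.80665 = 0.0023871557 g0 ≈ 0.002387 g0 (4 s.f.).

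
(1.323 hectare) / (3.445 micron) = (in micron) 3.84e+15. Check: 1 hectare = 10000 m^2, so 1.323 hectare = 1.323 * 10000 = 13230 m^2. 1 micron = 1e-06 m, so 3.445 micron = 3.445 * 1e-06 = 3.445e-06 m. Combine: 13230 m^2 / 3.445e-06 m = 3.8403483e+09 m. 1 micron = 1e-06 m, so 3.8403483e+09 m = 3.8403483e+09 / 1e-06 = 3.8403483e+15 micron ≈ 3.84e+15 micron (4 s.f.).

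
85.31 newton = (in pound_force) 19.18. Check: 85.31 newton = 85.31 N. 1 pound_force = 4.4482216 N, so 85.31 N = 85.31 / 4.4482216 = 19.178451 pound_force ≈ 19.18 pound_force (4 s.f.).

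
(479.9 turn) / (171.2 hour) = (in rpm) 1 turn = 6.2831853 rad, so 479.9 turn = 479.9 * 6.2831853 = 3015.3006 rad. 1 hour = 3600 s, so 171.2 hour = 171.2 * 3600 = 616320 s. Combine: 3015.3006 rad / 616320 s = 0.004892427 rad/s. 1 rpm = 0.10471976 rad/s, so 0.004892427 rad/s = 0.004892427 / 0.10471976 = 0.046719237 rpm ≈ 0.04672 rpm (4 s.f.). Final answer: 0.04672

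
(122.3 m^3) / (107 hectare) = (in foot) 0.000375. Check: 122.3 m^3 is already in m^3. 1 hectare = 10000 m^2, so 107 hectare = 107 * 10000 = 1070000 m^2. Combine: 122.3 m^3 / 1070000 m^2 = 0.00011429907 m. 1 foot = 0.3048 m, so 0.00011429907 m = 0.00011429907 / 0.3048 = 0.00037499693 foot ≈ 0.000375 foot (4 s.f.).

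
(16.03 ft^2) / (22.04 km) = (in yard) 1 ft^2 = 0.09290304 m^2, so 16.03 ft^2 = 16.03 * 0.09290304 = 1.4892357 m^2. 1 km = 1000 m, so 22.04 km = 22.04 * 1000 = 22040 m. Combine: 1.4892357 m^2 / 22040 m = 6.7569679e-05 m. 1 yard = 0.9144 m, so 6.7569679e-05 m = 6.7569679e-05 / 0.9144 = 7.38951e-05 yard ≈ 7.39e-05 yard (4 s.f.). Final answer: 7.39e-05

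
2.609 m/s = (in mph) 1 mph = 0.44704 m/s, so 2.609 m/s = 2.609 / 0.44704 = 5.8361668 mph ≈ 5.836 mph (4 s.f.). Final answer: 5.836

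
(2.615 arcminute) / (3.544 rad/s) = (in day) 1 arcminute = 0.00029088821 rad, so 2.615 arcminute = 2.615 * 0.00029088821 = 0.00076067267 rad. 3.544 rad/s is already in rad/s. Combine: 0.00076067267 rad / 3.544 rad/s = 0.00021463676 s. 1 day = 86400 s, so 0.00021463676 s = 0.00021463676 / 86400 = 2.4842217e-09 day ≈ 2.484e-09 day (4 s.f.). Final answer: 2.484e-09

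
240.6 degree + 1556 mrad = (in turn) 1 degree = 0.017453293 rad, so 240.6 degree = 240.6 * 0.017453293 = 4.1992622 rad. 1 mrad = 0.001 rad, so 1556 mrad = 1556 * 0.001 = 1.556 rad. Sum: 4.1992622 + 1.556 = 5.7552622 rad. 1 turn = 6.2831853 rad, so 5.7552622 rad = 5.7552622 / 6.2831853 = 0.91597842 turn ≈ 0.916 turn (4 s.f.). Final answer: 0.916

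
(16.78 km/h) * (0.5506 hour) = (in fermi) 9.239e+18. Check: 1 km/h = 0.27777778 m/s, so 16.78 km/h = 16.78 * 0.27777778 = 4.6611111 m/s. 1 hour = 3600 s, so 0.5506 hour = 0.5506 * 3600 = 1982.16 s. Combine: 4.6611111 m/s * 1982.16 s = 9239.068 m. 1 fermi = 1e-15 m, so 9239.068 m = 9239.068 / 1e-15 = 9.239068e+18 fermi ≈ 9.239e+18 fermi (4 s.f.).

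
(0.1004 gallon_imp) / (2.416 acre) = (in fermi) 1 gallon_imp = 0.00454609 m^3, so 0.1004 gallon_imp = 0.1004 * 0.00454609 = 0.00045642744 m^3. 1 acre = 4046.8564 m^2, so 2.416 acre = 2.416 * 4046.8564 = 9777.2051 m^2. Combine: 0.00045642744 m^3 / 9777.2051 m^2 = 4.6682813e-08 m. 1 fermi = 1e-15 m, so 4.6682813e-08 m = 4.6682813e-08 / 1e-15 = 46682813 fermi ≈ 4.668e+07 fermi (4 s.f.). Final answer: 4.668e+07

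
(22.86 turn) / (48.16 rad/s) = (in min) 0.04971. Check: 1 turn = 6.2831853 rad, so 22.86 turn = 22.86 * 6.2831853 = 143.63362 rad. 48.16 rad/s is already in rad/s. Combine: 143.63362 rad / 48.16 rad/s = 2.9824256 s. 1 min = 60 s, so 2.9824256 s = 2.9824256 / 60 = 0.049707093 min ≈ 0.04971 min (4 s.f.).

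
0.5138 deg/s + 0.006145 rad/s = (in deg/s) 0.8659. Check: 1 deg/s = 0.017453293 rad/s, so 0.5138 deg/s = 0.5138 * 0.017453293 = 0.0089675017 rad/s. 0.006145 rad/s is already in rad/s. Sum: 0.0089675017 + 0.006145 = 0.015112502 rad/s. 1 deg/s = 0.017453293 rad/s, so 0.015112502 rad/s = 0.015112502 / 0.017453293 = 0.86588257 deg/s ≈ 0.8659 deg/s (4 s.f.).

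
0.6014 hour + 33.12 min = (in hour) 1 hour = 3600 s, so 0.6014 hour = 0.6014 * 3600 = 2165.04 s. 1 min = 60 s, so 33.12 min = 33.12 * 60 = 1987.2 s. Sum: 2165.04 + 1987.2 = 4152.24 s. 1 hour = 3600 s, so 4152.24 s = 4152.24 / 3600 = 1.1534 hour ≈ 1.153 hour (4 s.f.). Final answer: 1.153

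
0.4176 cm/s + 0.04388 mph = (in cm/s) 1 cm/s = 0.01 m/s, so 0.4176 cm/s = 0.4176 * 0.01 = 0.004176 m/s. 1 mph = 0.44704 m/s, so 0.04388 mph = 0.04388 * 0.44704 = 0.019616115 m/s. Sum: 0.004176 + 0.019616115 = 0.023792115 m/s. 1 cm/s = 0.01 m/s, so 0.023792115 m/s = 0.023792115 / 0.01 = 2.3792115 cm/s ≈ 2.379 cm/s (4 s.f.). Final answer: 2.379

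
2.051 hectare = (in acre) 5.068. Check: 1 hectare = 10000 m^2, so 2.051 hectare = 2.051 * 10000 = 20510 m^2. 1 acre = 4046.8564 m^2, so 20510 m^2 = 20510 / 4046.8564 = 5.0681314 acre ≈ 5.068 acre (4 s.f.).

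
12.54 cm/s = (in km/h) 1 cm/s = 0.01 m/s, so 12.54 cm/s = 12.54 * 0.01 = 0.1254 m/s. 1 km/h = 0.27777778 m/s, so 0.1254 m/s = 0.1254 / 0.27777778 = 0.45144 km/h ≈ 0.4514 km/h (4 s.f.). Final answer: 0.4514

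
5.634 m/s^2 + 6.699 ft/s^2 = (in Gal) 767.6. Check: 5.634 m/s^2 is already in m/s^2. 1 ft/s^2 = 0.3048 m/s^2, so 6.699 ft/s^2 = 6.699 * 0.3048 = 2.0418552 m/s^2. Sum: 5.634 + 2.0418552 = 7.6758552 m/s^2. 1 Gal = 0.01 m/s^2, so 7.6758552 m/s^2 = 7.6758552 / 0.01 = 767.58552 Gal ≈ 767.6 Gal (4 s.f.).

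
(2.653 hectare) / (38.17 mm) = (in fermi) 6.95e+20. Check: 1 hectare = 10000 m^2, so 2.653 hectare = 2.653 * 10000 = 26530 m^2. 1 mm = 0.001 m, so 38.17 mm = 38.17 * 0.001 = 0.03817 m. Combine: 26530 m^2 / 0.03817 m = 695048.47 m. 1 fermi = 1e-15 m, so 695048.47 m = 695048.47 / 1e-15 = 6.9504847e+20 fermi ≈ 6.95e+20 fermi (4 s.f.).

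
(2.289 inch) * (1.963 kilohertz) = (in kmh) 1 inch = 0.0254 m, so 2.289 inch = 2.289 * 0.0254 = 0.0581406 m. 1 kilohertz = 1000 Hz, so 1.963 kilohertz = 1.963 * 1000 = 1963 Hz. Combine: 0.0581406 m * 1963 Hz = 114.13 m/s. 1 kmh = 0.27777778 m/s, so 114.13 m/s = 114.13 / 0.27777778 = 410.86799 kmh ≈ 410.9 kmh (4 s.f.). Final answer: 410.9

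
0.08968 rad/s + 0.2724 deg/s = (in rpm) 0.9018. Check: 0.08968 rad/s is already in rad/s. 1 deg/s = 0.017453293 rad/s, so 0.2724 deg/s = 0.2724 * 0.017453293 = 0.0047542769 rad/s. Sum: 0.08968 + 0.0047542769 = 0.094434277 rad/s. 1 rpm = 0.10471976 rad/s, so 0.094434277 rad/s = 0.094434277 / 0.10471976 = 0.90178092 rpm ≈ 0.9018 rpm (4 s.f.).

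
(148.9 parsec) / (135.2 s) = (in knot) 1 parsec = 3.0856776e+16 m, so 148.9 parsec = 148.9 * 3.0856776e+16 = 4.5945739e+18 m. 135.2 s is already in s. Combine: 4.5945739e+18 m / 135.2 s = 3.3983535e+16 m/s. 1 knot = 0.51444444 m/s, so 3.3983535e+16 m/s = 3.3983535e+16 / 0.51444444 = 6.6058707e+16 knot ≈ 6.606e+16 knot (4 s.f.). Final answer: 6.606e+16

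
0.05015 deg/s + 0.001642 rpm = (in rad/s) 1 deg/s = 0.017453293 rad/s, so 0.05015 deg/s = 0.05015 * 0.017453293 = 0.00087528262 rad/s. 1 rpm = 0.10471976 rad/s, so 0.001642 rpm = 0.001642 * 0.10471976 = 0.00017194984 rad/s. Sum: 0.00087528262 + 0.00017194984 = 0.0010472325 rad/s. Result: 0.0010472325 rad/s ≈ 0.001047 rad/s (4 s.f.). Final answer: 0.001047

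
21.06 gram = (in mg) 2.106e+04. Check: 1 gram = 0.001 kg, so 21.06 gram = 21.06 * 0.001 = 0.02106 kg. 1 mg = 1e-06 kg, so 0.02106 kg = 0.02106 / 1e-06 = 21060 mg ≈ 2.106e+04 mg (4 s.f.).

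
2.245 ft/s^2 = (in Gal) 68.43. Check: 1 ft/s^2 = 0.3048 m/s^2, so 2.245 ft/s^2 = 2.245 * 0.3048 = 0.684276 m/s^2. 1 Gal = 0.01 m/s^2, so 0.684276 m/s^2 = 0.684276 / 0.01 = 68.4276 Gal ≈ 68.43 Gal (4 s.f.).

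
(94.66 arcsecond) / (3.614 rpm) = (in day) 1 arcsecond = 4.8481368e-06 rad, so 94.66 arcsecond = 94.66 * 4.8481368e-06 = 0.00045892463 rad. 1 rpm = 0.10471976 rad/s, so 3.614 rpm = 3.614 * 0.10471976 = 0.3784572 rad/s. Combine: 0.00045892463 rad / 0.3784572 rad/s = 0.0012126196 s. 1 day = 86400 s, so 0.0012126196 s = 0.0012126196 / 86400 = 1.403495e-08 day ≈ 1.403e-08 day (4 s.f.). Final answer: 1.403e-08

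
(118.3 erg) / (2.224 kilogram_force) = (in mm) 1 erg = 1e-07 J, so 118.3 erg = 118.3 * 1e-07 = 1.183e-05 J. 1 kilogram_force = 9.80665 N, so 2.224 kilogram_force = 2.224 * 9.80665 = 21.80999 N. Combine: 1.183e-05 J / 21.80999 N = 5.42412e-07 m. 1 mm = 0.001 m, so 5.42412e-07 m = 5.42412e-07 / 0.001 = 0.000542412 mm ≈ 0.0005424 mm (4 s.f.). Final answer: 0.0005424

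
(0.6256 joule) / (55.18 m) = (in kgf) 0.6256 joule = 0.6256 J. 55.18 m is already in m. Combine: 0.6256 J / 55.18 m = 0.011337441 N. 1 kgf = 9.80665 N, so 0.011337441 N = 0.011337441 / 9.80665 = 0.0011560973 kgf ≈ 0.001156 kgf (4 s.f.). Final answer: 0.001156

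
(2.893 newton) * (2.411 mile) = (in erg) 1.123e+11. Check: 2.893 newton = 2.893 N. 1 mile = 1609.344 m, so 2.411 mile = 2.411 * 1609.344 = 3880.1284 m. Combine: 2.893 N * 3880.1284 m = 11225.211 J. 1 erg = 1e-07 J, so 11225.211 J = 11225.211 / 1e-07 = 1.1225211e+11 erg ≈ 1.123e+11 erg (4 s.f.).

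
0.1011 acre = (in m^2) 1 acre = 4046.8564 m^2, so 0.1011 acre = 0.1011 * 4046.8564 = 409.13718 m^2. Result: 409.13718 m^2 ≈ 409.1 m^2 (4 s.f.). Final answer: 409.1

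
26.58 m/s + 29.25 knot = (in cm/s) 4163. Check: 26.58 m/s is already in m/s. 1 knot = 0.51444444 m/s, so 29.25 knot = 29.25 * 0.51444444 = 15.0475 m/s. Sum: 26.58 + 15.0475 = 41.6275 m/s. 1 cm/s = 0.01 m/s, so 41.6275 m/s = 41.6275 / 0.01 = 4162.75 cm/s ≈ 4163 cm/s (4 s.f.).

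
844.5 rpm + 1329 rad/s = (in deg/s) 1 rpm = 0.10471976 rad/s, so 844.5 rpm = 844.5 * 0.10471976 = 88.435833 rad/s. 1329 rad/s is already in rad/s. Sum: 88.435833 + 1329 = 1417.4358 rad/s. 1 deg/s = 0.017453293 rad/s, so 1417.4358 rad/s = 1417.4358 / 0.017453293 = 81213.091 deg/s ≈ 8.121e+04 deg/s (4 s.f.). Final answer: 8.121e+04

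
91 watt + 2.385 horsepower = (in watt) 1869. Check: 91 watt = 91 W. 1 horsepower = 745.69987 W, so 2.385 horsepower = 2.385 * 745.69987 = 1778.4942 W. Sum: 91 + 1778.4942 = 1869.4942 W. 1869.4942 W = 1869.4942 watt ≈ 1869 watt (4 s.f.).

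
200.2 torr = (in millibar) 266.9. Check: 1 torr = 133.32237 Pa, so 200.2 torr = 200.2 * 133.32237 = 26691.138 Pa. 1 millibar = 100 Pa, so 26691.138 Pa = 26691.138 / 100 = 266.91138 millibar ≈ 266.9 millibar (4 s.f.).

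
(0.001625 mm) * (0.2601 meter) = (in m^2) 4.227e-07. Check: 1 mm = 0.001 m, so 0.001625 mm = 0.001625 * 0.001 = 1.625e-06 m. 0.2601 meter = 0.2601 m. Combine: 1.625e-06 m * 0.2601 m = 4.226625e-07 m^2. Result: 4.226625e-07 m^2 ≈ 4.227e-07 m^2 (4 s.f.).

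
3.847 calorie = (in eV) 1.005e+20. Check: 1 calorie = 4.184 J, so 3.847 calorie = 3.847 * 4.184 = 16.095848 J. 1 eV = 1.6021766e-19 J, so 16.095848 J = 16.095848 / 1.6021766e-19 = 1.0046238e+20 eV ≈ 1.005e+20 eV (4 s.f.).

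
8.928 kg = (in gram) 1 gram = 0.001 kg, so 8.928 kg = 8.928 / 0.001 = 8928 gram. Final answer: 8928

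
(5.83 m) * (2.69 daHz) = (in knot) 5.83 m is already in m. 1 daHz = 10 Hz, so 2.69 daHz = 2.69 * 10 = 26.9 Hz. Combine: 5.83 m * 26.9 Hz = 156.827 m/s. 1 knot = 0.51444444 m/s, so 156.827 m/s = 156.827 / 0.51444444 = 304.8473 knot ≈ 304.8 knot (4 s.f.). Final answer: 304.8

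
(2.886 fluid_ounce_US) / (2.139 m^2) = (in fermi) 1 fluid_ounce_US = 2.957353e-05 m^3, so 2.886 fluid_ounce_US = 2.886 * 2.957353e-05 = 8.5349206e-05 m^3. 2.139 m^2 is already in m^2. Combine: 8.5349206e-05 m^3 / 2.139 m^2 = 3.9901452e-05 m. 1 fermi = 1e-15 m, so 3.9901452e-05 m = 3.9901452e-05 / 1e-15 = 3.9901452e+10 fermi ≈ 3.99e+10 fermi (4 s.f.). Final answer: 3.99e+10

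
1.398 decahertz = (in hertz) 1 decahertz = 10 Hz, so 1.398 decahertz = 1.398 * 10 = 13.98 Hz. 13.98 Hz = 13.98 hertz. Final answer: 13.98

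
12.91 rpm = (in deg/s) 1 rpm = 0.10471976 rad/s, so 12.91 rpm = 12.91 * 0.10471976 = 1.351932 rad/s. 1 deg/s = 0.017453293 rad/s, so 1.351932 rad/s = 1.351932 / 0.017453293 = 77.46 deg/s. Final answer: 77.46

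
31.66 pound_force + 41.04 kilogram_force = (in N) 1 pound_force = 4.4482216 N, so 31.66 pound_force = 31.66 * 4.4482216 = 140.8307 N. 1 kilogram_force = 9.80665 N, so 41.04 kilogram_force = 41.04 * 9.80665 = 402.46492 N. Sum: 140.8307 + 402.46492 = 543.29561 N. Result: 543.29561 N ≈ 543.3 N (4 s.f.). Final answer: 543.3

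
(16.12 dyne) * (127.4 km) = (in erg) 1 dyne = 1e-05 N, so 16.12 dyne = 16.12 * 1e-05 = 0.0001612 N. 1 km = 1000 m, so 127.4 km = 127.4 * 1000 = 127400 m. Combine: 0.0001612 N * 127400 m = 20.53688 J. 1 erg = 1e-07 J, so 20.53688 J = 20.53688 / 1e-07 = 2.053688e+08 erg ≈ 2.054e+08 erg (4 s.f.). Final answer: 2.054e+08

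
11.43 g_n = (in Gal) 1.121e+04. Check: 1 g_n = 9.80665 m/s^2, so 11.43 g_n = 11.43 * 9.80665 = 112.09001 m/s^2. 1 Gal = 0.01 m/s^2, so 112.09001 m/s^2 = 112.09001 / 0.01 = 11209.001 Gal ≈ 1.121e+04 Gal (4 s.f.).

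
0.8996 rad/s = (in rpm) 1 rpm = 0.10471976 rad/s, so 0.8996 rad/s = 0.8996 / 0.10471976 = 8.5905472 rpm ≈ 8.591 rpm (4 s.f.). Final answer: 8.591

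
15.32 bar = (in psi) 222.2. Check: 1 bar = 100000 Pa, so 15.32 bar = 15.32 * 100000 = 1532000 Pa. 1 psi = 6894.7573 Pa, so 1532000 Pa = 1532000 / 6894.7573 = 222.19781 psi ≈ 222.2 psi (4 s.f.).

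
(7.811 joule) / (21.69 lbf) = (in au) 7.811 joule = 7.811 J. 1 lbf = 4.4482216 N, so 21.69 lbf = 21.69 * 4.4482216 = 96.481927 N. Combine: 7.811 J / 96.481927 N = 0.080958168 m. 1 au = 1.4959787e+11 m, so 0.080958168 m = 0.080958168 / 1.4959787e+11 = 5.4117192e-13 au ≈ 5.412e-13 au (4 s.f.). Final answer: 5.412e-13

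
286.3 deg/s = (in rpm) 47.72. Check: 1 deg/s = 0.017453293 rad/s, so 286.3 deg/s = 286.3 * 0.017453293 = 4.9968776 rad/s. 1 rpm = 0.10471976 rad/s, so 4.9968776 rad/s = 4.9968776 / 0.10471976 = 47.716667 rpm ≈ 47.72 rpm (4 s.f.).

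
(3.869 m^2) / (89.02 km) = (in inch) 3.869 m^2 is already in m^2. 1 km = 1000 m, so 89.02 km = 89.02 * 1000 = 89020 m. Combine: 3.869 m^2 / 89020 m = 4.3462143e-05 m. 1 inch = 0.0254 m, so 4.3462143e-05 m = 4.3462143e-05 / 0.0254 = 0.001711108 inch ≈ 0.001711 inch (4 s.f.). Final answer: 0.001711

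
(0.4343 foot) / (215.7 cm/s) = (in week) 1 foot = 0.3048 m, so 0.4343 foot = 0.4343 * 0.3048 = 0.13237464 m. 1 cm/s = 0.01 m/s, so 215.7 cm/s = 215.7 * 0.01 = 2.157 m/s. Combine: 0.13237464 m / 2.157 m/s = 0.061369791 s. 1 week = 604800 s, so 0.061369791 s = 0.061369791 / 604800 = 1.0147122e-07 week ≈ 1.015e-07 week (4 s.f.). Final answer: 1.015e-07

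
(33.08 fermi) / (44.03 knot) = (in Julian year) 1 fermi = 1e-15 m, so 33.08 fermi = 33.08 * 1e-15 = 3.308e-14 m. 1 knot = 0.51444444 m/s, so 44.03 knot = 44.03 * 0.51444444 = 22.650989 m/s. Combine: 3.308e-14 m / 22.650989 m/s = 1.4604219e-15 s. 1 Julian year = 31557600 s, so 1.4604219e-15 s = 1.4604219e-15 / 31557600 = 4.6277977e-23 Julian year ≈ 4.628e-23 Julian year (4 s.f.). Final answer: 4.628e-23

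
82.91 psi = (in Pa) 1 psi = 6894.7573 Pa, so 82.91 psi = 82.91 * 6894.7573 = 571644.33 Pa. Result: 571644.33 Pa ≈ 5.716e+05 Pa (4 s.f.). Final answer: 5.716e+05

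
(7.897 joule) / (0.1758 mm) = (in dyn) 4.492e+09. Check: 7.897 joule = 7.897 J. 1 mm = 0.001 m, so 0.1758 mm = 0.1758 * 0.001 = 0.0001758 m. Combine: 7.897 J / 0.0001758 m = 44920.364 N. 1 dyn = 1e-05 N, so 44920.364 N = 44920.364 / 1e-05 = 4.4920364e+09 dyn ≈ 4.492e+09 dyn (4 s.f.).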